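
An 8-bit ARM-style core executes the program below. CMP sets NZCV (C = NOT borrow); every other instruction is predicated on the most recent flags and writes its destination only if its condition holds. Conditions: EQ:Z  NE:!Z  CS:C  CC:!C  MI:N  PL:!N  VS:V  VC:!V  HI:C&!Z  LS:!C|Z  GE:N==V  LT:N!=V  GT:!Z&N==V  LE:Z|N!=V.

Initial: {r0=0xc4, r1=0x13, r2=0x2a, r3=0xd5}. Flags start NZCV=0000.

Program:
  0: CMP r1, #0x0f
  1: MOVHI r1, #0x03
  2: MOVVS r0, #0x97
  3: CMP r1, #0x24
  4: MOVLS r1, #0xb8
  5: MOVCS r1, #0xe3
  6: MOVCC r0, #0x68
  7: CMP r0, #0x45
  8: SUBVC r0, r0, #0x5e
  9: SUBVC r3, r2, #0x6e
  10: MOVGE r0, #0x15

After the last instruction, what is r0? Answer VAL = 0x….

[0] flags=0010 → (cmp)
[1] flags=0010 HI?T → r1=0x03
[2] flags=0010 VS?F → skip
[3] flags=1000 → (cmp)
[4] flags=1000 LS?T → r1=0xb8
[5] flags=1000 CS?F → skip
[6] flags=1000 CC?T → r0=0x68
[7] flags=0010 → (cmp)
[8] flags=0010 VC?T → r0=0x0a
[9] flags=0010 VC?T → r3=0xbc
[10] flags=0010 GE?T → r0=0x15

VAL = 0x15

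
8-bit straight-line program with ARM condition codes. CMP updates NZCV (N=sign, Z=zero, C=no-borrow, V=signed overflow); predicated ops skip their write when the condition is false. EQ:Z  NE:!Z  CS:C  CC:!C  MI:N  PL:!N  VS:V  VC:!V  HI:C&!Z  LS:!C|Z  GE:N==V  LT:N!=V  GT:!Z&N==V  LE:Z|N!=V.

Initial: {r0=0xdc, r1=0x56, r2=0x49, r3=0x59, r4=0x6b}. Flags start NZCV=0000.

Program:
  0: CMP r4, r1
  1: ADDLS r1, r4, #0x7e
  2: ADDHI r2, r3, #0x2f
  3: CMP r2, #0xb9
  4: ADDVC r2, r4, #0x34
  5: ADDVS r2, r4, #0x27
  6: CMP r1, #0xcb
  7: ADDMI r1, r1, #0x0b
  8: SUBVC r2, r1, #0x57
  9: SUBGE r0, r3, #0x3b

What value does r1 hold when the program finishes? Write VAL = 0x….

VAL = 0x61

[0] flags=0010 → (cmp)
[1] flags=0010 LS?F → skip
[2] flags=0010 HI?T → r2=0x88
[3] flags=1000 → (cmp)
[4] flags=1000 VC?T → r2=0x9f
[5] flags=1000 VS?F → skip
[6] flags=1001 → (cmp)
[7] flags=1001 MI?T → r1=0x61
[8] flags=1001 VC?F → skip
[9] flags=1001 GE?T → r0=0x1e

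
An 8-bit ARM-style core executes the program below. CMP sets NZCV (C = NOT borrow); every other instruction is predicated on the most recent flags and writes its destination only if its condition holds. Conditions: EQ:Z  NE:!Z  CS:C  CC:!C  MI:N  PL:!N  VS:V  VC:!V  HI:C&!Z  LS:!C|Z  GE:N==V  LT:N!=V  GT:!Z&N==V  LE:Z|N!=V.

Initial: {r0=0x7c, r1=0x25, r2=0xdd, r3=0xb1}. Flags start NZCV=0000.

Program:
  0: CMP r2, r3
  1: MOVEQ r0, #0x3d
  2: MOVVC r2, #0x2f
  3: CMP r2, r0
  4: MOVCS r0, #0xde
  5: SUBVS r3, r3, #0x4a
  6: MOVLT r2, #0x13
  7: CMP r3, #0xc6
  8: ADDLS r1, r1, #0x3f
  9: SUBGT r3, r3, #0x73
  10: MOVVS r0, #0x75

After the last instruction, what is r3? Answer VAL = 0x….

VAL = 0xb1

[0] flags=0010 → (cmp)
[1] flags=0010 EQ?F → skip
[2] flags=0010 VC?T → r2=0x2f
[3] flags=1000 → (cmp)
[4] flags=1000 CS?F → skip
[5] flags=1000 VS?F → skip
[6] flags=1000 LT?T → r2=0x13
[7] flags=1000 → (cmp)
[8] flags=1000 LS?T → r1=0x64
[9] flags=1000 GT?F → skip
[10] flags=1000 VS?F → skip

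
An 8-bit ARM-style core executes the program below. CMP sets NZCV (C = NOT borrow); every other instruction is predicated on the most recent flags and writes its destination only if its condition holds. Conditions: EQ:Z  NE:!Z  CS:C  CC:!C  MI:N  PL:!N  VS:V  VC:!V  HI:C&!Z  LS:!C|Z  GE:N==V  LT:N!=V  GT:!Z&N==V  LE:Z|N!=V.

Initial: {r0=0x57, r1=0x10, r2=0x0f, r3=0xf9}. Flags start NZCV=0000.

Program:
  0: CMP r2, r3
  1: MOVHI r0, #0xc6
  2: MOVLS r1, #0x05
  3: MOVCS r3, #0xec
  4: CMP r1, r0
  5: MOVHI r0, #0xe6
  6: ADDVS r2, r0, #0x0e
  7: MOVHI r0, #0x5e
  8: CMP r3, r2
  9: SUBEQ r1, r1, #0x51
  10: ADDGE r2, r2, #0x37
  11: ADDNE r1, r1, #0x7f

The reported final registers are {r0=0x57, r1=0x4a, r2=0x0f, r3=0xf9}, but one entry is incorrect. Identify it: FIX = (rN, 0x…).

FIX = (r1, 0x84)

[0] flags=0000 → (cmp)
[1] flags=0000 HI?F → skip
[2] flags=0000 LS?T → r1=0x05
[3] flags=0000 CS?F → skip
[4] flags=1000 → (cmp)
[5] flags=1000 HI?F → skip
[6] flags=1000 VS?F → skip
[7] flags=1000 HI?F → skip
[8] flags=1010 → (cmp)
[9] flags=1010 EQ?F → skip
[10] flags=1010 GE?F → skip
[11] flags=1010 NE?T → r1=0x84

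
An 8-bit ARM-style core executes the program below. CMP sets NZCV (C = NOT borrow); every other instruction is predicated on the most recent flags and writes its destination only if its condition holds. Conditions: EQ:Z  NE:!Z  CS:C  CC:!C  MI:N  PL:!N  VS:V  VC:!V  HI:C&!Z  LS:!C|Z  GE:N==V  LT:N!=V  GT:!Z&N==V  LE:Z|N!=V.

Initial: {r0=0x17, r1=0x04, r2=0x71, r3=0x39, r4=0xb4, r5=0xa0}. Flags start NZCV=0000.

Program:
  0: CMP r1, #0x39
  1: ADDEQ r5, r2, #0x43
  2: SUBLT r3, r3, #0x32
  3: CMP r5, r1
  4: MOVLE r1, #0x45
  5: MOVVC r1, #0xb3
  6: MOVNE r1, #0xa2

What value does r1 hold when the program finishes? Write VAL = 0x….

VAL = 0xa2

[0] flags=1000 → (cmp)
[1] flags=1000 EQ?F → skip
[2] flags=1000 LT?T → r3=0x07
[3] flags=1010 → (cmp)
[4] flags=1010 LE?T → r1=0x45
[5] flags=1010 VC?T → r1=0xb3
[6] flags=1010 NE?T → r1=0xa2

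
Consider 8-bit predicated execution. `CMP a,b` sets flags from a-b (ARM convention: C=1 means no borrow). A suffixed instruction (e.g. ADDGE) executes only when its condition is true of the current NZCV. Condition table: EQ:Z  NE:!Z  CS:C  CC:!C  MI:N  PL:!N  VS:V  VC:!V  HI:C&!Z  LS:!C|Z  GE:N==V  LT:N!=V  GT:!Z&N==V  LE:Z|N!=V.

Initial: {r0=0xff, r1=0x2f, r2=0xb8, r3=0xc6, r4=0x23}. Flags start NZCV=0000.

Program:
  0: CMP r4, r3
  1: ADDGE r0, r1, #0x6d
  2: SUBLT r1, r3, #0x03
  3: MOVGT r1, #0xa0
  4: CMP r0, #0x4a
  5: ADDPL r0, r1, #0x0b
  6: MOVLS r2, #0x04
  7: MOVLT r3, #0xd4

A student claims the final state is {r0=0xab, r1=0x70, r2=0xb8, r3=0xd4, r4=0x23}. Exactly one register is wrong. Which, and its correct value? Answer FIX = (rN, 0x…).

[0] flags=0000 → (cmp)
[1] flags=0000 GE?T → r0=0x9c
[2] flags=0000 LT?F → skip
[3] flags=0000 GT?T → r1=0xa0
[4] flags=0011 → (cmp)
[5] flags=0011 PL?T → r0=0xab
[6] flags=0011 LS?F → skip
[7] flags=0011 LT?T → r3=0xd4

FIX = (r1, 0xa0)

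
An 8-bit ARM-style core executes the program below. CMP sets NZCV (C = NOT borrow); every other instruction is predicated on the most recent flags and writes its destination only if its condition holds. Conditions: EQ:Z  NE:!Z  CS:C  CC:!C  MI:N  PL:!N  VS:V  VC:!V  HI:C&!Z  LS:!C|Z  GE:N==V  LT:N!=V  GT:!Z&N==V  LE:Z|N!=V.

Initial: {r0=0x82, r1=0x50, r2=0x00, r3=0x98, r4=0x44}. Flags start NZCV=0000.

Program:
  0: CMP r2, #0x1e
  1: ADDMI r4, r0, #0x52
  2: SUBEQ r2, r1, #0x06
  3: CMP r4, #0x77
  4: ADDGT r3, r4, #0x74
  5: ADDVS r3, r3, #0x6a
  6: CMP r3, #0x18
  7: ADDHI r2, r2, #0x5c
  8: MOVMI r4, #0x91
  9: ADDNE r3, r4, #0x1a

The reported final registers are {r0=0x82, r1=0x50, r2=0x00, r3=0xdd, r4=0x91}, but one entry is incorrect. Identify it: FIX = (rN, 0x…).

FIX = (r3, 0xab)

0: ✓ CMP  NZCV=1000
1: ✓ ADDMI  r4←0xd4
2: · SUBEQ
3: ✓ CMP  NZCV=0011
4: · ADDGT
5: ✓ ADDVS  r3←0x02
6: ✓ CMP  NZCV=1000
7: · ADDHI
8: ✓ MOVMI  r4←0x91
9: ✓ ADDNE  r3←0xab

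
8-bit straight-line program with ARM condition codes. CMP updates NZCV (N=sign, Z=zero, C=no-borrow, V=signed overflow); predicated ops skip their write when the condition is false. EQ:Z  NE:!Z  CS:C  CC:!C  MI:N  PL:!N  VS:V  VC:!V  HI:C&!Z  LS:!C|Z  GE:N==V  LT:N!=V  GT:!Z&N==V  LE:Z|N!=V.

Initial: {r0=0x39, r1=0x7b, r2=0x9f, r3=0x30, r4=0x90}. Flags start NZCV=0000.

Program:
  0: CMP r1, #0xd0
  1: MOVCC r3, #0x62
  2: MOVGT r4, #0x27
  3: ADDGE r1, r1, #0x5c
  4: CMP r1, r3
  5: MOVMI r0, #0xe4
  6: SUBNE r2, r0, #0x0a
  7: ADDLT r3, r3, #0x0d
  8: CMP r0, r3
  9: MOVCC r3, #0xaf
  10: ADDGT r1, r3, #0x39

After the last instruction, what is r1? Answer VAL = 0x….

0: ✓ CMP  NZCV=1001
1: ✓ MOVCC  r3←0x62
2: ✓ MOVGT  r4←0x27
3: ✓ ADDGE  r1←0xd7
4: ✓ CMP  NZCV=0011
5: · MOVMI
6: ✓ SUBNE  r2←0x2f
7: ✓ ADDLT  r3←0x6f
8: ✓ CMP  NZCV=1000
9: ✓ MOVCC  r3←0xaf
10: · ADDGT

VAL = 0xd7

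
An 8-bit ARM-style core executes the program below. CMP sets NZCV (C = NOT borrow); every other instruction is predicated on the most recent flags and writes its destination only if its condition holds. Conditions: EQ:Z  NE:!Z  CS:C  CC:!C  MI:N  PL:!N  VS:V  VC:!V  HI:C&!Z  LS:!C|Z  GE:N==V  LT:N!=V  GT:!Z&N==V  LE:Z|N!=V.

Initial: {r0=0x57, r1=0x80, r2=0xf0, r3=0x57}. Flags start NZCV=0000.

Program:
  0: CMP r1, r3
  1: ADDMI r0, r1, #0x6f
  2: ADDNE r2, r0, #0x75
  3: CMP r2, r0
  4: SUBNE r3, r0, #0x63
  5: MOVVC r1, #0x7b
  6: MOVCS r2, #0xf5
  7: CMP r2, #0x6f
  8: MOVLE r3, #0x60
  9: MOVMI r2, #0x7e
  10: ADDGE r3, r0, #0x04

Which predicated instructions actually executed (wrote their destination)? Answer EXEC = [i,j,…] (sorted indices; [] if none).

EXEC = [2,4,6,8,9]

0: ✓ CMP  NZCV=0011
1: · ADDMI
2: ✓ ADDNE  r2←0xcc
3: ✓ CMP  NZCV=0011
4: ✓ SUBNE  r3←0xf4
5: · MOVVC
6: ✓ MOVCS  r2←0xf5
7: ✓ CMP  NZCV=1010
8: ✓ MOVLE  r3←0x60
9: ✓ MOVMI  r2←0x7e
10: · ADDGE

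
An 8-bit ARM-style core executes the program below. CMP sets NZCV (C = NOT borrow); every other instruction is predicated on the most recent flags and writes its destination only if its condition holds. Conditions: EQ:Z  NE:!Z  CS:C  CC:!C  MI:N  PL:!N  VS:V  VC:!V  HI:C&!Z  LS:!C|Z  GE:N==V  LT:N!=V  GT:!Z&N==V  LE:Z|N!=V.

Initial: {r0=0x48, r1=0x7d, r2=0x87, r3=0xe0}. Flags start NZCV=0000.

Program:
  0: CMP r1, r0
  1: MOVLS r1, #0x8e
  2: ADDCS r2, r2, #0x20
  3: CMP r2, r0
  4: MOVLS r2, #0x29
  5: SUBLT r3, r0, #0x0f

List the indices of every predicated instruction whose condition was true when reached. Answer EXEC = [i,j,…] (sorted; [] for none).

[0] flags=0010 → (cmp)
[1] flags=0010 LS?F → skip
[2] flags=0010 CS?T → r2=0xa7
[3] flags=0011 → (cmp)
[4] flags=0011 LS?F → skip
[5] flags=0011 LT?T → r3=0x39

EXEC = [2,5]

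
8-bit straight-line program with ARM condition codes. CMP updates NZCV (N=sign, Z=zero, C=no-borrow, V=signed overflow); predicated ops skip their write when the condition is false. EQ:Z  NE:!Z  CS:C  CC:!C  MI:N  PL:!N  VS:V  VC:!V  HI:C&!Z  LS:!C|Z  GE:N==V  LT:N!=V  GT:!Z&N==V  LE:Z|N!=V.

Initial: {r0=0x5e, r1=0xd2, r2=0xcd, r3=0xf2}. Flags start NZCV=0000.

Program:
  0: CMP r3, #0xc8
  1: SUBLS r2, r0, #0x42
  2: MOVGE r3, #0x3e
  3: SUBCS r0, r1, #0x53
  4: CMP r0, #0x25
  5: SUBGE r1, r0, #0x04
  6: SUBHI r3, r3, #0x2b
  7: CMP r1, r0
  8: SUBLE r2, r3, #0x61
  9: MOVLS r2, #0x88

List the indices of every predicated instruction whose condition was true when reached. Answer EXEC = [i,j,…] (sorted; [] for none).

0: ✓ CMP  NZCV=0010
1: · SUBLS
2: ✓ MOVGE  r3←0x3e
3: ✓ SUBCS  r0←0x7f
4: ✓ CMP  NZCV=0010
5: ✓ SUBGE  r1←0x7b
6: ✓ SUBHI  r3←0x13
7: ✓ CMP  NZCV=1000
8: ✓ SUBLE  r2←0xb2
9: ✓ MOVLS  r2←0x88

EXEC = [2,3,5,6,8,9]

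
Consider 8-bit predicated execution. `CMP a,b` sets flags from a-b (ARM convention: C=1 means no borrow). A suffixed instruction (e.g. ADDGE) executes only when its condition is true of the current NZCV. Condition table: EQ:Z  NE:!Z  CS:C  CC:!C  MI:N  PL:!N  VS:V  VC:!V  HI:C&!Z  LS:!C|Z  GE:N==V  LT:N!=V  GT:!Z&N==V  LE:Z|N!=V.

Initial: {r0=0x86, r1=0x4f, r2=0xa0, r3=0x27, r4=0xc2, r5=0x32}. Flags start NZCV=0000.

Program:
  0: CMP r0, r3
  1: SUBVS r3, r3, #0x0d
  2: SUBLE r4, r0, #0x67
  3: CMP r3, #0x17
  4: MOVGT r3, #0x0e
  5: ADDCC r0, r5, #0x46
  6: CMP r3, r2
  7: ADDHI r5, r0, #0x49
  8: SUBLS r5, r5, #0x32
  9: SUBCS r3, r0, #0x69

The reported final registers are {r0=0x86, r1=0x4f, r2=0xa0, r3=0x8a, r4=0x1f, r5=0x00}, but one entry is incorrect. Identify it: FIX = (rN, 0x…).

0: ✓ CMP  NZCV=0011
1: ✓ SUBVS  r3←0x1a
2: ✓ SUBLE  r4←0x1f
3: ✓ CMP  NZCV=0010
4: ✓ MOVGT  r3←0x0e
5: · ADDCC
6: ✓ CMP  NZCV=0000
7: · ADDHI
8: ✓ SUBLS  r5←0x00
9: · SUBCS

FIX = (r3, 0x0e)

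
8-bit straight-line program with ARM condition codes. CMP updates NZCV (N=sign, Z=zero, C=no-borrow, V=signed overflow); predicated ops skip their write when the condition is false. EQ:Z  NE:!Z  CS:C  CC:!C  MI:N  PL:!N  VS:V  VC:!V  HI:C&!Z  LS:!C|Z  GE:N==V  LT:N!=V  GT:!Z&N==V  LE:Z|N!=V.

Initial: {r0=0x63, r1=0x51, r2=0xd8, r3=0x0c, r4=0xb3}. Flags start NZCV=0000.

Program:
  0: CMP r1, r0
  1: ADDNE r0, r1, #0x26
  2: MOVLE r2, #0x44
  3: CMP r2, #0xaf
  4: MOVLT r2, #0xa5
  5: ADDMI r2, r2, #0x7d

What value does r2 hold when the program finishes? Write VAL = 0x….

0: ✓ CMP  NZCV=1000
1: ✓ ADDNE  r0←0x77
2: ✓ MOVLE  r2←0x44
3: ✓ CMP  NZCV=1001
4: · MOVLT
5: ✓ ADDMI  r2←0xc1

VAL = 0xc1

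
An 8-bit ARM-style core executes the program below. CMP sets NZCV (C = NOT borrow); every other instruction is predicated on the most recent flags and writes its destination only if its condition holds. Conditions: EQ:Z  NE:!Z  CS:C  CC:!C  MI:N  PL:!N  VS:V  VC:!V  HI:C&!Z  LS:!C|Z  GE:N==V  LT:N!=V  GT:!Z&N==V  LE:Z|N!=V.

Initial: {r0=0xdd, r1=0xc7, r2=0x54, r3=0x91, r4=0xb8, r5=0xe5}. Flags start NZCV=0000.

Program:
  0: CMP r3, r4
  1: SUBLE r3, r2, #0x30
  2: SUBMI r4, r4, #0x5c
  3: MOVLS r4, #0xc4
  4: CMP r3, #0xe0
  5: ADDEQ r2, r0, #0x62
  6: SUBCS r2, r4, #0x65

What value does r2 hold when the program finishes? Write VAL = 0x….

VAL = 0x54

0: ✓ CMP  NZCV=1000
1: ✓ SUBLE  r3←0x24
2: ✓ SUBMI  r4←0x5c
3: ✓ MOVLS  r4←0xc4
4: ✓ CMP  NZCV=0000
5: · ADDEQ
6: · SUBCS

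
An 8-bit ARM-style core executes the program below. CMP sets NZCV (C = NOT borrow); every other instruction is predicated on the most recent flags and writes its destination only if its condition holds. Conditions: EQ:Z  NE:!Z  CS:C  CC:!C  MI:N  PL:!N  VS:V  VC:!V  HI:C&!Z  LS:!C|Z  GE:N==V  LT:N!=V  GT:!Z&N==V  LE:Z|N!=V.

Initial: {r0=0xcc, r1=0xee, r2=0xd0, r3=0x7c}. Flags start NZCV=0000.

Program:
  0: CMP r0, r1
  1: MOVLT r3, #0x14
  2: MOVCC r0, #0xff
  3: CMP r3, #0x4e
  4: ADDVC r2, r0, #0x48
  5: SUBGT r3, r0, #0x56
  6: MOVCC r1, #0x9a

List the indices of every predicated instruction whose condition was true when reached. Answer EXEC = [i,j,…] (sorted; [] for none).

EXEC = [1,2,4,6]

0: ✓ CMP  NZCV=1000
1: ✓ MOVLT  r3←0x14
2: ✓ MOVCC  r0←0xff
3: ✓ CMP  NZCV=1000
4: ✓ ADDVC  r2←0x47
5: · SUBGT
6: ✓ MOVCC  r1←0x9a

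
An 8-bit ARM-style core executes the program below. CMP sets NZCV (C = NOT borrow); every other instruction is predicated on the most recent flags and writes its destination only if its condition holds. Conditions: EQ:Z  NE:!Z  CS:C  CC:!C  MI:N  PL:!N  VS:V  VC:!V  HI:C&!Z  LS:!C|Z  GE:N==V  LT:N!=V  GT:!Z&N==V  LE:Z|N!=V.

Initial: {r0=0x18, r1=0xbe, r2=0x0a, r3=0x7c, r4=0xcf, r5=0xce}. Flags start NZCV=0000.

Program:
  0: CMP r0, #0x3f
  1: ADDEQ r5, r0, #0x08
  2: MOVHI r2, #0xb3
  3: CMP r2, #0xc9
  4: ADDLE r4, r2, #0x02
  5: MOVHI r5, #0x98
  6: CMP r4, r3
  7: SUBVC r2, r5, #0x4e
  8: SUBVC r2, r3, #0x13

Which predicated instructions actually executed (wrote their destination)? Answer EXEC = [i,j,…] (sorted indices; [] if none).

[0] flags=1000 → (cmp)
[1] flags=1000 EQ?F → skip
[2] flags=1000 HI?F → skip
[3] flags=0000 → (cmp)
[4] flags=0000 LE?F → skip
[5] flags=0000 HI?F → skip
[6] flags=0011 → (cmp)
[7] flags=0011 VC?F → skip
[8] flags=0011 VC?F → skip

EXEC = []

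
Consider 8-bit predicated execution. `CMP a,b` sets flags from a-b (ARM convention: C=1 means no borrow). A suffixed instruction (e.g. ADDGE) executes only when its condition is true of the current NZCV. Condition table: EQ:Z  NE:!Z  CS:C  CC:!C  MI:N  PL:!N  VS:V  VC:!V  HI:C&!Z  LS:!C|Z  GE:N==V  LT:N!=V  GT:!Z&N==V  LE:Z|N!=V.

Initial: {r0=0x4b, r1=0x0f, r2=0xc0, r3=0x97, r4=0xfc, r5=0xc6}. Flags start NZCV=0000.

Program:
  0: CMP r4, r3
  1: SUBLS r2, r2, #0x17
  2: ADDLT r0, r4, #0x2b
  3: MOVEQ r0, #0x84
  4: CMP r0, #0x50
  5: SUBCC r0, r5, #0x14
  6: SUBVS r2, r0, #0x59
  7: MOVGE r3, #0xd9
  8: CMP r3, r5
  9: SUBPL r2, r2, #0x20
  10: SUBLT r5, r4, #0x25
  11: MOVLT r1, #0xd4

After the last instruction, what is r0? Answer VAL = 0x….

VAL = 0xb2

0: ✓ CMP  NZCV=0010
1: · SUBLS
2: · ADDLT
3: · MOVEQ
4: ✓ CMP  NZCV=1000
5: ✓ SUBCC  r0←0xb2
6: · SUBVS
7: · MOVGE
8: ✓ CMP  NZCV=1000
9: · SUBPL
10: ✓ SUBLT  r5←0xd7
11: ✓ MOVLT  r1←0xd4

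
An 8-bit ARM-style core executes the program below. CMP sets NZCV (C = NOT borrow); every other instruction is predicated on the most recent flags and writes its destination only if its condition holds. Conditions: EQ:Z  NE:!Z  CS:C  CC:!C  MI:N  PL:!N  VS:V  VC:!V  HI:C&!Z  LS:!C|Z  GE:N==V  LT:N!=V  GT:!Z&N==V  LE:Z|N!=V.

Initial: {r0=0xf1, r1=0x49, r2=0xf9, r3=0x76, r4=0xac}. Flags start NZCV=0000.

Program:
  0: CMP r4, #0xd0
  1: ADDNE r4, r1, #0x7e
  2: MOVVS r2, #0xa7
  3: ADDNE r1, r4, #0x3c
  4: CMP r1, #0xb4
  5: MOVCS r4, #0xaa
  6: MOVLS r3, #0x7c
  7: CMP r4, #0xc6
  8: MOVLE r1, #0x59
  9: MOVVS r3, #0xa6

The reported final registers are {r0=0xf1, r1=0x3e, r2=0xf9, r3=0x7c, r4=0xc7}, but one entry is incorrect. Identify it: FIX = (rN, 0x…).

0: ✓ CMP  NZCV=1000
1: ✓ ADDNE  r4←0xc7
2: · MOVVS
3: ✓ ADDNE  r1←0x03
4: ✓ CMP  NZCV=0000
5: · MOVCS
6: ✓ MOVLS  r3←0x7c
7: ✓ CMP  NZCV=0010
8: · MOVLE
9: · MOVVS

FIX = (r1, 0x03)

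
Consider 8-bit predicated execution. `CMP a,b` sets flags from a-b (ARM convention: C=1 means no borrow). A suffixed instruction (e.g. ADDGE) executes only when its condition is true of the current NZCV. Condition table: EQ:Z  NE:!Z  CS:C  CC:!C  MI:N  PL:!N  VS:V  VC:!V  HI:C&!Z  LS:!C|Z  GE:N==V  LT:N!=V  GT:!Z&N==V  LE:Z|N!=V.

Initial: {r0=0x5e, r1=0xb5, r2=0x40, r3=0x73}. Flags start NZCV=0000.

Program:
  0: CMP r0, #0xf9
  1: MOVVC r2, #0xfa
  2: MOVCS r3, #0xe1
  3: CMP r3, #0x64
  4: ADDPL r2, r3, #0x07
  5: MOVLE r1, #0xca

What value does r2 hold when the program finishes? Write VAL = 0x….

VAL = 0x7a

[0] flags=0000 → (cmp)
[1] flags=0000 VC?T → r2=0xfa
[2] flags=0000 CS?F → skip
[3] flags=0010 → (cmp)
[4] flags=0010 PL?T → r2=0x7a
[5] flags=0010 LE?F → skip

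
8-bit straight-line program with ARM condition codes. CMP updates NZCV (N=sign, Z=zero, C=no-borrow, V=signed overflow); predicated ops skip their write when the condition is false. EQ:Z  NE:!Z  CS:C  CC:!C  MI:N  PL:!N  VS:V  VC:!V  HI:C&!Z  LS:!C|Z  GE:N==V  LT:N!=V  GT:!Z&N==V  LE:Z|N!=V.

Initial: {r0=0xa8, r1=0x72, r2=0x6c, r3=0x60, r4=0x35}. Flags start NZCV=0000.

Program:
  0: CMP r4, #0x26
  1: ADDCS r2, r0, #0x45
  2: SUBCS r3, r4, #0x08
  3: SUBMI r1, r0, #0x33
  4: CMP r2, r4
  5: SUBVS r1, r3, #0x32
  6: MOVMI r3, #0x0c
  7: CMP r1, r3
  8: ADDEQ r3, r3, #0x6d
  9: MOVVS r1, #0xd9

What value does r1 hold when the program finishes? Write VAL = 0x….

VAL = 0x72

[0] flags=0010 → (cmp)
[1] flags=0010 CS?T → r2=0xed
[2] flags=0010 CS?T → r3=0x2d
[3] flags=0010 MI?F → skip
[4] flags=1010 → (cmp)
[5] flags=1010 VS?F → skip
[6] flags=1010 MI?T → r3=0x0c
[7] flags=0010 → (cmp)
[8] flags=0010 EQ?F → skip
[9] flags=0010 VS?F → skip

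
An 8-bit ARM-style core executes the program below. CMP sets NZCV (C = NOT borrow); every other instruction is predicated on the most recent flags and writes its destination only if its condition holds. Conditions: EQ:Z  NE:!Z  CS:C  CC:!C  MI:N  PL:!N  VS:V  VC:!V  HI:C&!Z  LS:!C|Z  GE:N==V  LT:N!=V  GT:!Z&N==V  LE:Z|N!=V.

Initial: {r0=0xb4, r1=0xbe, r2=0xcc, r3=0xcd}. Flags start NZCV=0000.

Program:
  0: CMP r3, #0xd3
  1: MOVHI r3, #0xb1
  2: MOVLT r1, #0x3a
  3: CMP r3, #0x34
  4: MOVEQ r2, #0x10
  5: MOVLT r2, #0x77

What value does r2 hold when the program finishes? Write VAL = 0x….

0: ✓ CMP  NZCV=1000
1: · MOVHI
2: ✓ MOVLT  r1←0x3a
3: ✓ CMP  NZCV=1010
4: · MOVEQ
5: ✓ MOVLT  r2←0x77

VAL = 0x77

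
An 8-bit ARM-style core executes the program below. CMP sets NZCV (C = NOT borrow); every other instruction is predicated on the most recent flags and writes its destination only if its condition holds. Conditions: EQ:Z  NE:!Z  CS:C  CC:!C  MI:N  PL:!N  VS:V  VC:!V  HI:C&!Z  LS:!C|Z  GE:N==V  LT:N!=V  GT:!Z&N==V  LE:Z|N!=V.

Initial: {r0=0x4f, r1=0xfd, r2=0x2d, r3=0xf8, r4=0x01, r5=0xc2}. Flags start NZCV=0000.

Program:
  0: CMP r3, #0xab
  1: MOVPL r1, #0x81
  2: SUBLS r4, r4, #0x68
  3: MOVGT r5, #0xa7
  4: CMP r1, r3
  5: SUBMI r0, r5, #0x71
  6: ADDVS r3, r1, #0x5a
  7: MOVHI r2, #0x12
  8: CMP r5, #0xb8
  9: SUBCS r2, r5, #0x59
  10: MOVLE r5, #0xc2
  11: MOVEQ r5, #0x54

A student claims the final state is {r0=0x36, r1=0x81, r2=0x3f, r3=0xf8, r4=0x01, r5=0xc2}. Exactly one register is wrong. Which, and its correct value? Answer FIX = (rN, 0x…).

[0] flags=0010 → (cmp)
[1] flags=0010 PL?T → r1=0x81
[2] flags=0010 LS?F → skip
[3] flags=0010 GT?T → r5=0xa7
[4] flags=1000 → (cmp)
[5] flags=1000 MI?T → r0=0x36
[6] flags=1000 VS?F → skip
[7] flags=1000 HI?F → skip
[8] flags=1000 → (cmp)
[9] flags=1000 CS?F → skip
[10] flags=1000 LE?T → r5=0xc2
[11] flags=1000 EQ?F → skip

FIX = (r2, 0x2d)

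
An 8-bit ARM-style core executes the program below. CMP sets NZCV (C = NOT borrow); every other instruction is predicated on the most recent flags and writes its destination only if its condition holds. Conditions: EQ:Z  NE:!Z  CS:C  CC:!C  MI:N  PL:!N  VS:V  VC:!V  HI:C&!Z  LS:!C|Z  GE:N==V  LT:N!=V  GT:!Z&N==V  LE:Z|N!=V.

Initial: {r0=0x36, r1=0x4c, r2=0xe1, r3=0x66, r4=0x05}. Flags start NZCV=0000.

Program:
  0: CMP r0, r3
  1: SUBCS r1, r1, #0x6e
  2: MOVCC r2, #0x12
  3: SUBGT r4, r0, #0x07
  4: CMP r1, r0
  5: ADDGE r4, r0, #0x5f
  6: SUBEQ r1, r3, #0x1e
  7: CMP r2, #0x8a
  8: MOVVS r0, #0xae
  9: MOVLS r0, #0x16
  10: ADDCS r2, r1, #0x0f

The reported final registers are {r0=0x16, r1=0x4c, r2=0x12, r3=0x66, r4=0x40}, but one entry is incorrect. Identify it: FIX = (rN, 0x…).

FIX = (r4, 0x95)

0: ✓ CMP  NZCV=1000
1: · SUBCS
2: ✓ MOVCC  r2←0x12
3: · SUBGT
4: ✓ CMP  NZCV=0010
5: ✓ ADDGE  r4←0x95
6: · SUBEQ
7: ✓ CMP  NZCV=1001
8: ✓ MOVVS  r0←0xae
9: ✓ MOVLS  r0←0x16
10: · ADDCS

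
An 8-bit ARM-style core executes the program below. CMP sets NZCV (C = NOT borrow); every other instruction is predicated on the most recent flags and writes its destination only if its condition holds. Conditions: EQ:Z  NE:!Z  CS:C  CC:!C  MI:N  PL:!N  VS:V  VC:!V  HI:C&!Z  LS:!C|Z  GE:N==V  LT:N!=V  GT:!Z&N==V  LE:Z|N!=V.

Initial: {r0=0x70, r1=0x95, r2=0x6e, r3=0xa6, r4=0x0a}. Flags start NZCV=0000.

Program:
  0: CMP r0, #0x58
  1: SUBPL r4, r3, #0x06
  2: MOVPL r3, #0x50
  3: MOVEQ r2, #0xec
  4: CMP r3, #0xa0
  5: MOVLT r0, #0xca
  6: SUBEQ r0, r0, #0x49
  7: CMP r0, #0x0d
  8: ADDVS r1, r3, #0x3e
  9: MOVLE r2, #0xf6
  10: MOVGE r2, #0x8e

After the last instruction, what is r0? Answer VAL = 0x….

VAL = 0x70

[0] flags=0010 → (cmp)
[1] flags=0010 PL?T → r4=0xa0
[2] flags=0010 PL?T → r3=0x50
[3] flags=0010 EQ?F → skip
[4] flags=1001 → (cmp)
[5] flags=1001 LT?F → skip
[6] flags=1001 EQ?F → skip
[7] flags=0010 → (cmp)
[8] flags=0010 VS?F → skip
[9] flags=0010 LE?F → skip
[10] flags=0010 GE?T → r2=0x8e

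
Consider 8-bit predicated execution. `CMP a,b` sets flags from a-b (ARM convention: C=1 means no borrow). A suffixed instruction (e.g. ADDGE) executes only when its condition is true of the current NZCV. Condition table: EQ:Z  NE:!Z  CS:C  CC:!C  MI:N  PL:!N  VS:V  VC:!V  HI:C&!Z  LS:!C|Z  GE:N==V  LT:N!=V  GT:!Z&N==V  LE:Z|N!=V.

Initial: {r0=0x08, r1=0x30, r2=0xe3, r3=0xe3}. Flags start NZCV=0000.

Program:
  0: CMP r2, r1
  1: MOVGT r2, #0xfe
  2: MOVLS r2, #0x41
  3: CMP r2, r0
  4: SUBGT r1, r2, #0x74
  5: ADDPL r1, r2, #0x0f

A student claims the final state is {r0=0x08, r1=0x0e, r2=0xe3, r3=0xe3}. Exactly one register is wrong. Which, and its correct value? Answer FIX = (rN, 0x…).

FIX = (r1, 0x30)

[0] flags=1010 → (cmp)
[1] flags=1010 GT?F → skip
[2] flags=1010 LS?F → skip
[3] flags=1010 → (cmp)
[4] flags=1010 GT?F → skip
[5] flags=1010 PL?F → skip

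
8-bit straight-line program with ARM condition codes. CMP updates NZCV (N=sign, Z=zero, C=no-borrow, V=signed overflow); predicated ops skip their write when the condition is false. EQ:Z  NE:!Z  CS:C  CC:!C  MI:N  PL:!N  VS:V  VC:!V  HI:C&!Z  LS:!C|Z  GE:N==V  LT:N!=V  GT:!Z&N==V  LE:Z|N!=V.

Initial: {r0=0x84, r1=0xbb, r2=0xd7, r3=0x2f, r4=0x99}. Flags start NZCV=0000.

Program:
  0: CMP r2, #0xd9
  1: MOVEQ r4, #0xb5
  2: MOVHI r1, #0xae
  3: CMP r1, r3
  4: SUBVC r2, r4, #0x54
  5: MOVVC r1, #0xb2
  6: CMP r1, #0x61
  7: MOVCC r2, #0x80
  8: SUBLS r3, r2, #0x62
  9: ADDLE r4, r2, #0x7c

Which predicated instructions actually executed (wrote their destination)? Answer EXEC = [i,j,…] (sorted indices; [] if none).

0: ✓ CMP  NZCV=1000
1: · MOVEQ
2: · MOVHI
3: ✓ CMP  NZCV=1010
4: ✓ SUBVC  r2←0x45
5: ✓ MOVVC  r1←0xb2
6: ✓ CMP  NZCV=0011
7: · MOVCC
8: · SUBLS
9: ✓ ADDLE  r4←0xc1

EXEC = [4,5,9]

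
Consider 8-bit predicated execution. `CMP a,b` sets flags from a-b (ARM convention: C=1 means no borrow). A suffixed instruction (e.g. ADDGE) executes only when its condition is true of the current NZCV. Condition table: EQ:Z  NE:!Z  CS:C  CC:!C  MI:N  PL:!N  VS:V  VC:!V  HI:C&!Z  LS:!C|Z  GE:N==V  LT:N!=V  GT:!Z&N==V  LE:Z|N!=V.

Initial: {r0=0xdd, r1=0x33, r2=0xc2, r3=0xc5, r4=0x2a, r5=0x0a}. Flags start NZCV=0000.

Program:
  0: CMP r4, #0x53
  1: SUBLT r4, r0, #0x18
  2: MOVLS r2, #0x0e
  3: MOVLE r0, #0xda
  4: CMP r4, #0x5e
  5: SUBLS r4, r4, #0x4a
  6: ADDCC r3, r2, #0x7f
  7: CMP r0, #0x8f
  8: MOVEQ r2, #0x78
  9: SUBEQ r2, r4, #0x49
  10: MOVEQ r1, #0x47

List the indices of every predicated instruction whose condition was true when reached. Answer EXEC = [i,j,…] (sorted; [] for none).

[0] flags=1000 → (cmp)
[1] flags=1000 LT?T → r4=0xc5
[2] flags=1000 LS?T → r2=0x0e
[3] flags=1000 LE?T → r0=0xda
[4] flags=0011 → (cmp)
[5] flags=0011 LS?F → skip
[6] flags=0011 CC?F → skip
[7] flags=0010 → (cmp)
[8] flags=0010 EQ?F → skip
[9] flags=0010 EQ?F → skip
[10] flags=0010 EQ?F → skip

EXEC = [1,2,3]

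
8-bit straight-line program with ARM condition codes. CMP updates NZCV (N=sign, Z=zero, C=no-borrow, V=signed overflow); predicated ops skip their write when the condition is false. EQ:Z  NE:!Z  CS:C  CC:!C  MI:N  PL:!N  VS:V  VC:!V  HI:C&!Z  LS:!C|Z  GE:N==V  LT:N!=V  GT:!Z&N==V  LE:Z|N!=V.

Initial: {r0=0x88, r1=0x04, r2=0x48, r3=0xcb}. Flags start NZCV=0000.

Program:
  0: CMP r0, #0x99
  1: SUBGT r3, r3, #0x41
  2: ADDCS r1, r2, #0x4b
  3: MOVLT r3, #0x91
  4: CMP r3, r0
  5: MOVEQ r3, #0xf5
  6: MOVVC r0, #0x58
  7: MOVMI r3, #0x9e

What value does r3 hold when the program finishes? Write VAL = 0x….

VAL = 0x91

[0] flags=1000 → (cmp)
[1] flags=1000 GT?F → skip
[2] flags=1000 CS?F → skip
[3] flags=1000 LT?T → r3=0x91
[4] flags=0010 → (cmp)
[5] flags=0010 EQ?F → skip
[6] flags=0010 VC?T → r0=0x58
[7] flags=0010 MI?F → skip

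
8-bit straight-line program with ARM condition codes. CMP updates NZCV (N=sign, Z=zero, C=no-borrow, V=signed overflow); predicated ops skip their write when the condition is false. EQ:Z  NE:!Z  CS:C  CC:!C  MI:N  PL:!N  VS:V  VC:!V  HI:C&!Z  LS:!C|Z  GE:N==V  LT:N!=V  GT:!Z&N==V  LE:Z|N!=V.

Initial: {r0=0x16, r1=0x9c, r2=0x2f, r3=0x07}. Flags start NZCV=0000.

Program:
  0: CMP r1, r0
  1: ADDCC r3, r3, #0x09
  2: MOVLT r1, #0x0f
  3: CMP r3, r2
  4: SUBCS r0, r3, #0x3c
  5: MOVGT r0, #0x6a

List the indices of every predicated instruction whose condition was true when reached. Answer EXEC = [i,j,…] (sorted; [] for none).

[0] flags=1010 → (cmp)
[1] flags=1010 CC?F → skip
[2] flags=1010 LT?T → r1=0x0f
[3] flags=1000 → (cmp)
[4] flags=1000 CS?F → skip
[5] flags=1000 GT?F → skip

EXEC = [2]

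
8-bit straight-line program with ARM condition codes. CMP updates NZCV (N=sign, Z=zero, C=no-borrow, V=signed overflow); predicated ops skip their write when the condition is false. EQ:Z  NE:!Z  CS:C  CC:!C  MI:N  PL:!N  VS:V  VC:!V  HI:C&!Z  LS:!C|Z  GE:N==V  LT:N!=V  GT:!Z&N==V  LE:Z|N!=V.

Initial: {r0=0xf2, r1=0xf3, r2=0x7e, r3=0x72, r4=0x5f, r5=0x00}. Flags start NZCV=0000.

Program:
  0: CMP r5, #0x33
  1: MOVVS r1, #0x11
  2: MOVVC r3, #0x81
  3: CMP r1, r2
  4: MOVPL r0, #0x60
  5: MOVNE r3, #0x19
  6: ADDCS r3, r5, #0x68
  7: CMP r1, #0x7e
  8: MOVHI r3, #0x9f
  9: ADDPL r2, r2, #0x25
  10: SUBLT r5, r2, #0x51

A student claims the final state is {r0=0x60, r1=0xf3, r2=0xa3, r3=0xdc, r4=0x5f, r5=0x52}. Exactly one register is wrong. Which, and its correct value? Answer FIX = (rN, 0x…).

FIX = (r3, 0x9f)

0: ✓ CMP  NZCV=1000
1: · MOVVS
2: ✓ MOVVC  r3←0x81
3: ✓ CMP  NZCV=0011
4: ✓ MOVPL  r0←0x60
5: ✓ MOVNE  r3←0x19
6: ✓ ADDCS  r3←0x68
7: ✓ CMP  NZCV=0011
8: ✓ MOVHI  r3←0x9f
9: ✓ ADDPL  r2←0xa3
10: ✓ SUBLT  r5←0x52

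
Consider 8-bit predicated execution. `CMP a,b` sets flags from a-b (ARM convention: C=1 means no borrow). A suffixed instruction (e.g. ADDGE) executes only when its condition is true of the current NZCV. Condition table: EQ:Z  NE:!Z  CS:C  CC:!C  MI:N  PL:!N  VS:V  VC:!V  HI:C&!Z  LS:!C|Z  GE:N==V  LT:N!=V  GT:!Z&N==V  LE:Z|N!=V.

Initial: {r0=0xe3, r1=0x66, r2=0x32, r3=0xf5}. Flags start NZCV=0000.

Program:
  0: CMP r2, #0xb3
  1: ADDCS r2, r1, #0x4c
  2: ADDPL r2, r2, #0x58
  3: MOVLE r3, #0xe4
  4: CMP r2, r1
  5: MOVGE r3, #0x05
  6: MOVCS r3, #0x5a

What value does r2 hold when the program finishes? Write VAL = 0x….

VAL = 0x8a

[0] flags=0000 → (cmp)
[1] flags=0000 CS?F → skip
[2] flags=0000 PL?T → r2=0x8a
[3] flags=0000 LE?F → skip
[4] flags=0011 → (cmp)
[5] flags=0011 GE?F → skip
[6] flags=0011 CS?T → r3=0x5a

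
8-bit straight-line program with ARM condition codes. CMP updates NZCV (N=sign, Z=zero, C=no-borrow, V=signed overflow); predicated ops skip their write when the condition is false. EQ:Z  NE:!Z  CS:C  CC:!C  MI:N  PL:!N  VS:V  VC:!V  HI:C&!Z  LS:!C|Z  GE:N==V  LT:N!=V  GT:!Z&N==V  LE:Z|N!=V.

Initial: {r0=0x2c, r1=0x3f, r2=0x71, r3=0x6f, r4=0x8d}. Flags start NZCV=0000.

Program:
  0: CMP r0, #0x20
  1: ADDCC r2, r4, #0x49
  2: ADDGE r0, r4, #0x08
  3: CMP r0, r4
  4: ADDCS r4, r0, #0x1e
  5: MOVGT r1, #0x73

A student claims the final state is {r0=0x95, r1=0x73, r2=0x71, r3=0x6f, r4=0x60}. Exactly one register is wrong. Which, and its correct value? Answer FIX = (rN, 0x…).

FIX = (r4, 0xb3)

0: ✓ CMP  NZCV=0010
1: · ADDCC
2: ✓ ADDGE  r0←0x95
3: ✓ CMP  NZCV=0010
4: ✓ ADDCS  r4←0xb3
5: ✓ MOVGT  r1←0x73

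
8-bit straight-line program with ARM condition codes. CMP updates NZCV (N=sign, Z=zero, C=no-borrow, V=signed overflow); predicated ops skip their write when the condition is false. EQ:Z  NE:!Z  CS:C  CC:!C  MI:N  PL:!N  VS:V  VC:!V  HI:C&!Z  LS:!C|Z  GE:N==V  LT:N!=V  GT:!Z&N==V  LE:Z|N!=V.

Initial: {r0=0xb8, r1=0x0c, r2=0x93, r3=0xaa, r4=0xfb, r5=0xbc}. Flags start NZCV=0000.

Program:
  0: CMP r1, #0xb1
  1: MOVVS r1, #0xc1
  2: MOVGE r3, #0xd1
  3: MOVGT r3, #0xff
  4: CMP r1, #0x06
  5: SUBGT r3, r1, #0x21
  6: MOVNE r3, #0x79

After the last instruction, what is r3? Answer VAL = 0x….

VAL = 0x79

[0] flags=0000 → (cmp)
[1] flags=0000 VS?F → skip
[2] flags=0000 GE?T → r3=0xd1
[3] flags=0000 GT?T → r3=0xff
[4] flags=0010 → (cmp)
[5] flags=0010 GT?T → r3=0xeb
[6] flags=0010 NE?T → r3=0x79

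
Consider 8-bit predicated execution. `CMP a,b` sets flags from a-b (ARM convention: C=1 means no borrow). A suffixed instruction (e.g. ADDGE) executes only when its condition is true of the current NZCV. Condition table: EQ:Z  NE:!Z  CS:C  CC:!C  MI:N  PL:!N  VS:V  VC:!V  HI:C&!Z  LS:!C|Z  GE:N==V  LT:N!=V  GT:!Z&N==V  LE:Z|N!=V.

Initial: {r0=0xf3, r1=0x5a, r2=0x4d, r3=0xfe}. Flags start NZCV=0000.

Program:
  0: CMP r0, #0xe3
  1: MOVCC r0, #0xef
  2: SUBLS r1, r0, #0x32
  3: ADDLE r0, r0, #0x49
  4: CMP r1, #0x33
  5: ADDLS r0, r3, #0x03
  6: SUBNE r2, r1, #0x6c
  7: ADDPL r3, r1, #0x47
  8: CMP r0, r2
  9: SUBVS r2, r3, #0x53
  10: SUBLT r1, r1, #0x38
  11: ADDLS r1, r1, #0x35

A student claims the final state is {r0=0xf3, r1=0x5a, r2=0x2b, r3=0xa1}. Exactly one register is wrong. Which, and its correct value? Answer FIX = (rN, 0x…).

FIX = (r2, 0xee)

0: ✓ CMP  NZCV=0010
1: · MOVCC
2: · SUBLS
3: · ADDLE
4: ✓ CMP  NZCV=0010
5: · ADDLS
6: ✓ SUBNE  r2←0xee
7: ✓ ADDPL  r3←0xa1
8: ✓ CMP  NZCV=0010
9: · SUBVS
10: · SUBLT
11: · ADDLS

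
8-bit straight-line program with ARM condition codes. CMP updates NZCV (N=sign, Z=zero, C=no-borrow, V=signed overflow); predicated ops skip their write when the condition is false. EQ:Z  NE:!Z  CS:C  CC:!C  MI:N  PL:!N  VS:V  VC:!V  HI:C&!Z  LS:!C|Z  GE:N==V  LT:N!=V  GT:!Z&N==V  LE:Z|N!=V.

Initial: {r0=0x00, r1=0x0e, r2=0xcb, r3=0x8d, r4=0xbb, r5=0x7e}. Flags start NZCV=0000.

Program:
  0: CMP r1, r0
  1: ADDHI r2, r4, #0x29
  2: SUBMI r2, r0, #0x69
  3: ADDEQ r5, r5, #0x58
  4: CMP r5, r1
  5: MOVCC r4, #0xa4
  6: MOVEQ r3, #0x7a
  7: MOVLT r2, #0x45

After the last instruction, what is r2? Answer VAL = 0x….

0: ✓ CMP  NZCV=0010
1: ✓ ADDHI  r2←0xe4
2: · SUBMI
3: · ADDEQ
4: ✓ CMP  NZCV=0010
5: · MOVCC
6: · MOVEQ
7: · MOVLT

VAL = 0xe4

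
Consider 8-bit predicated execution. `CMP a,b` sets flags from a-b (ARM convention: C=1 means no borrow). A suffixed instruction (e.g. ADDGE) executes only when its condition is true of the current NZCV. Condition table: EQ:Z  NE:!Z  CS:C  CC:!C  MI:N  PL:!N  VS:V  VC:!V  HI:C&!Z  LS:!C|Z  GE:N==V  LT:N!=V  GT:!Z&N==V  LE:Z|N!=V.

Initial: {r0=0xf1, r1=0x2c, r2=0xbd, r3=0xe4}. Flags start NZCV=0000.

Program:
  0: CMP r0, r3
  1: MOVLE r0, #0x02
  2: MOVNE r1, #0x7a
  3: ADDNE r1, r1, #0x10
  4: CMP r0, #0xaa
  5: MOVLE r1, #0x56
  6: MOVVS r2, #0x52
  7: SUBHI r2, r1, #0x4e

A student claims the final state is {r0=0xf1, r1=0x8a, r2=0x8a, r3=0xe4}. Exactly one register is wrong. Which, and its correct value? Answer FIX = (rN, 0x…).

0: ✓ CMP  NZCV=0010
1: · MOVLE
2: ✓ MOVNE  r1←0x7a
3: ✓ ADDNE  r1←0x8a
4: ✓ CMP  NZCV=0010
5: · MOVLE
6: · MOVVS
7: ✓ SUBHI  r2←0x3c

FIX = (r2, 0x3c)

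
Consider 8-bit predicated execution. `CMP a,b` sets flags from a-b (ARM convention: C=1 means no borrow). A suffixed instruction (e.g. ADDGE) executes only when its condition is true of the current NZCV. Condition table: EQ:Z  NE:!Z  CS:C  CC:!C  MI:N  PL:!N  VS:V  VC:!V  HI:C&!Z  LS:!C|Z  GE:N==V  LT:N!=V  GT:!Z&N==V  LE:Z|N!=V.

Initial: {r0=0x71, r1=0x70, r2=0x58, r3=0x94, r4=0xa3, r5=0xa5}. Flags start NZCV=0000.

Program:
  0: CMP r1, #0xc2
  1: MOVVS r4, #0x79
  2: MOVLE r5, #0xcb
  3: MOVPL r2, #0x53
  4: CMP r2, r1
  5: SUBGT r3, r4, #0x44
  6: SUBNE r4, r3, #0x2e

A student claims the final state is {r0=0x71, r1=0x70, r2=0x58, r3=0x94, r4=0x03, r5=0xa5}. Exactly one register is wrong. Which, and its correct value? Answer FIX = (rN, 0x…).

0: ✓ CMP  NZCV=1001
1: ✓ MOVVS  r4←0x79
2: · MOVLE
3: · MOVPL
4: ✓ CMP  NZCV=1000
5: · SUBGT
6: ✓ SUBNE  r4←0x66

FIX = (r4, 0x66)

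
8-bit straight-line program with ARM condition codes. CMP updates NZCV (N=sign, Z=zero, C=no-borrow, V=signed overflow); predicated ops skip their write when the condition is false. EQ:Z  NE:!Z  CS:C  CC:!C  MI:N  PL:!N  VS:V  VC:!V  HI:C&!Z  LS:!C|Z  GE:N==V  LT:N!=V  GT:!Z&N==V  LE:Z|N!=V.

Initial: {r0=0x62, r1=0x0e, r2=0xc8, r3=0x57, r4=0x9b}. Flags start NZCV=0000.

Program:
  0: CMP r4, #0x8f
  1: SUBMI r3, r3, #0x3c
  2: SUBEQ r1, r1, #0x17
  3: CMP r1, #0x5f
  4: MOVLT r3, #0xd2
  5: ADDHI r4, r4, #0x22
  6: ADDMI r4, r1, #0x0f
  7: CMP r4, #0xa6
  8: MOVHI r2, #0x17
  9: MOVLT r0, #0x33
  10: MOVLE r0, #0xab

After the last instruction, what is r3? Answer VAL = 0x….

VAL = 0xd2

[0] flags=0010 → (cmp)
[1] flags=0010 MI?F → skip
[2] flags=0010 EQ?F → skip
[3] flags=1000 → (cmp)
[4] flags=1000 LT?T → r3=0xd2
[5] flags=1000 HI?F → skip
[6] flags=1000 MI?T → r4=0x1d
[7] flags=0000 → (cmp)
[8] flags=0000 HI?F → skip
[9] flags=0000 LT?F → skip
[10] flags=0000 LE?F → skip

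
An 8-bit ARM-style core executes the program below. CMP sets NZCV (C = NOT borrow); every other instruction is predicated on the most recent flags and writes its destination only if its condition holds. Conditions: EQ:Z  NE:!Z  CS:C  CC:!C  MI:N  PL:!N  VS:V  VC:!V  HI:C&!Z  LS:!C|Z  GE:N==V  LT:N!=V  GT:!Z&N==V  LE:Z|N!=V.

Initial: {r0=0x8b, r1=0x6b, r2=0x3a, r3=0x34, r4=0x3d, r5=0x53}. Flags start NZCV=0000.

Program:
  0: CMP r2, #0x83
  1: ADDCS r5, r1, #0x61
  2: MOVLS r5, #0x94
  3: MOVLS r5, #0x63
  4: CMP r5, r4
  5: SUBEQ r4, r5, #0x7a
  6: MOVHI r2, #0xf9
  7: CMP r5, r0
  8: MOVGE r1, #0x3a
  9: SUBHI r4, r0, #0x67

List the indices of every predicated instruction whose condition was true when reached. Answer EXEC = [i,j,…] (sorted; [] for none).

[0] flags=1001 → (cmp)
[1] flags=1001 CS?F → skip
[2] flags=1001 LS?T → r5=0x94
[3] flags=1001 LS?T → r5=0x63
[4] flags=0010 → (cmp)
[5] flags=0010 EQ?F → skip
[6] flags=0010 HI?T → r2=0xf9
[7] flags=1001 → (cmp)
[8] flags=1001 GE?T → r1=0x3a
[9] flags=1001 HI?F → skip

EXEC = [2,3,6,8]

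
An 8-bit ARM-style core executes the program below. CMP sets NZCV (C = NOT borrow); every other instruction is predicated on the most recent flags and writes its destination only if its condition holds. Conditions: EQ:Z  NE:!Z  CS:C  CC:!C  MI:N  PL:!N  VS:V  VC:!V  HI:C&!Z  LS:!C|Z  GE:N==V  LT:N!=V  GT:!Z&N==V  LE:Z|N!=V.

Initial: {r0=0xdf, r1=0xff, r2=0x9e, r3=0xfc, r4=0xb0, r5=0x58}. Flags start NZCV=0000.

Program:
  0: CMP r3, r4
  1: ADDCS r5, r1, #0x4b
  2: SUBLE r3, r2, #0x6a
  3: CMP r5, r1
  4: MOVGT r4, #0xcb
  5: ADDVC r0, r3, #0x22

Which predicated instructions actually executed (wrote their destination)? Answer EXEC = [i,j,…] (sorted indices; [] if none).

[0] flags=0010 → (cmp)
[1] flags=0010 CS?T → r5=0x4a
[2] flags=0010 LE?F → skip
[3] flags=0000 → (cmp)
[4] flags=0000 GT?T → r4=0xcb
[5] flags=0000 VC?T → r0=0x1e

EXEC = [1,4,5]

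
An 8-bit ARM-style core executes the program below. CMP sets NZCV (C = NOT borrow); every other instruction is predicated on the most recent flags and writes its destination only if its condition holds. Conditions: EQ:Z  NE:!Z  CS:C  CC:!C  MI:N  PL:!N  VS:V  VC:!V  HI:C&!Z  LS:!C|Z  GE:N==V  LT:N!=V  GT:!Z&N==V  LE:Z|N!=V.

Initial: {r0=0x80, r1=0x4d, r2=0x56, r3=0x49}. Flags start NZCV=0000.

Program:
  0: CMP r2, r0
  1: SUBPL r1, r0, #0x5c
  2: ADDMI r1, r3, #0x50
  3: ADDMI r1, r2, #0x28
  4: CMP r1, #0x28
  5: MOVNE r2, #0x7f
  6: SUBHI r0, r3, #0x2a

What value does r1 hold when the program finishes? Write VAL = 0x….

VAL = 0x7e

0: ✓ CMP  NZCV=1001
1: · SUBPL
2: ✓ ADDMI  r1←0x99
3: ✓ ADDMI  r1←0x7e
4: ✓ CMP  NZCV=0010
5: ✓ MOVNE  r2←0x7f
6: ✓ SUBHI  r0←0x1f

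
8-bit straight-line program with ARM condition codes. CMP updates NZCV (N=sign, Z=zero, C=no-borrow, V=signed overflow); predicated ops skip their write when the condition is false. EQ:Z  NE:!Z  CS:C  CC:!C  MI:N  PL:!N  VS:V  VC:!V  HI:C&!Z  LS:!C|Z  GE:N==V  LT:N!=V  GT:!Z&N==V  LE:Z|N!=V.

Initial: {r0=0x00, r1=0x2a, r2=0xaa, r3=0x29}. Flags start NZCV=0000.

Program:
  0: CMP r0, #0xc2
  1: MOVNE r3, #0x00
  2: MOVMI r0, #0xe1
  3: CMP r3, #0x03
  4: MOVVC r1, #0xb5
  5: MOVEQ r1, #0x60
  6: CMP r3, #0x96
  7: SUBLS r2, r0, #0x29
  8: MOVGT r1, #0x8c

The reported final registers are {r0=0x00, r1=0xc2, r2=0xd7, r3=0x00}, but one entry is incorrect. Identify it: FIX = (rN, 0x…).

0: ✓ CMP  NZCV=0000
1: ✓ MOVNE  r3←0x00
2: · MOVMI
3: ✓ CMP  NZCV=1000
4: ✓ MOVVC  r1←0xb5
5: · MOVEQ
6: ✓ CMP  NZCV=0000
7: ✓ SUBLS  r2←0xd7
8: ✓ MOVGT  r1←0x8c

FIX = (r1, 0x8c)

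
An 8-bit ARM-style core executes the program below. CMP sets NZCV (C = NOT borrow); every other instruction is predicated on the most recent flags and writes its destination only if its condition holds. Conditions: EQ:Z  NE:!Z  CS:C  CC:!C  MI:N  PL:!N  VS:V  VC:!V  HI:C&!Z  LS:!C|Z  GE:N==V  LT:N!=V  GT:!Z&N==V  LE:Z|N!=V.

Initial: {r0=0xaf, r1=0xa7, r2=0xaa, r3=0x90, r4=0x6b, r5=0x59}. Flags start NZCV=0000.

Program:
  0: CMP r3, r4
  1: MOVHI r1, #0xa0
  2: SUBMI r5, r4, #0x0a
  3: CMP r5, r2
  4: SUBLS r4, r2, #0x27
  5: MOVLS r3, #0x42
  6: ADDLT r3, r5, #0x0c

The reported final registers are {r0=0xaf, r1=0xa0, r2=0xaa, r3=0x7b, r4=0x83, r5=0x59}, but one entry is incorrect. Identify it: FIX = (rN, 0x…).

FIX = (r3, 0x42)

0: ✓ CMP  NZCV=0011
1: ✓ MOVHI  r1←0xa0
2: · SUBMI
3: ✓ CMP  NZCV=1001
4: ✓ SUBLS  r4←0x83
5: ✓ MOVLS  r3←0x42
6: · ADDLT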